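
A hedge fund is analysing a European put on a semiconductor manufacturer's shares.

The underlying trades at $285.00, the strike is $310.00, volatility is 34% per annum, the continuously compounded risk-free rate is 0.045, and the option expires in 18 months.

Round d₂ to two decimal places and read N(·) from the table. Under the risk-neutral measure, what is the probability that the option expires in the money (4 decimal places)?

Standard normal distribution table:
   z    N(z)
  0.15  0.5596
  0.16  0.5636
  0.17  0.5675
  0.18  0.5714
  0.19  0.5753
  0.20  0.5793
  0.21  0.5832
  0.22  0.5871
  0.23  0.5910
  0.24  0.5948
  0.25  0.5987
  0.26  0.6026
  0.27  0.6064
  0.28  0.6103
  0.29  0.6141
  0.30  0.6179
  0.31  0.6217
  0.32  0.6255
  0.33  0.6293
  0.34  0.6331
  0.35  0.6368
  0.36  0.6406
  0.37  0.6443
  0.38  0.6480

0.5987

σ√T = 0.34 × 1.2247 = 0.4164
d₁ = [ln(285/310) + (0.045 + 0.34²/2)·1.5] / 0.4164 = [-0.0841 + 0.1542] / 0.4164 = 0.1684 ≈ 0.17
d₂ = d₁ − σ√T = 0.1684 − 0.4164 = -0.2480 ≈ -0.25
Risk-neutral Pr[S_T < K] = N(−d₂) = N(0.25) = 0.5987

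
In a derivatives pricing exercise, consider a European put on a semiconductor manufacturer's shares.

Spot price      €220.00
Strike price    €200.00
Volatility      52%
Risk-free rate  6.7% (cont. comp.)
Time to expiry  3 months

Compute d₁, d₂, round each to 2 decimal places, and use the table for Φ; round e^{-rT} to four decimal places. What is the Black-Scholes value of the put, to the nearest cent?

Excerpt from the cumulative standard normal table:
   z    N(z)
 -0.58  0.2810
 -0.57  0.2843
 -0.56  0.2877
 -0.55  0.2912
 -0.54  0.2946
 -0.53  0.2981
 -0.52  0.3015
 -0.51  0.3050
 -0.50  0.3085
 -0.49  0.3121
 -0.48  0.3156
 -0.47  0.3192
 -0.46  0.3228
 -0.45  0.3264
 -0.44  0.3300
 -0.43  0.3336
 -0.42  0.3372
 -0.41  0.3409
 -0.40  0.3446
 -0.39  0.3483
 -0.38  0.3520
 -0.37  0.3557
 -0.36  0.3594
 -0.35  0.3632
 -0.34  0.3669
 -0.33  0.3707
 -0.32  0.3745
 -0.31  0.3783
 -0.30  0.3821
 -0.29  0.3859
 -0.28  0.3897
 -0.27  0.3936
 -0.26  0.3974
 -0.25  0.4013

σ√T = 0.52 × 0.5000 = 0.2600
ln(S/K) + (r + σ²/2)T = ln(220/200) + (0.067 + 0.52²/2)·0.25 = 0.0953 + 0.0506 = 0.1459
d₁ = 0.1459 / 0.2600 = 0.5610 → 0.56
d₂ = d₁ − σ√T = 0.5610 − 0.2600 = 0.3010 → 0.30
exp(−rT) = exp(−0.067·0.25) = 0.9834
N(−d₂) = N(-0.30) = 0.3821;  N(−d₁) = N(-0.56) = 0.2877
P = 200·0.9834·0.3821 − 220·0.2877 = 75.1514 − 63.2940 = 11.8574

€11.86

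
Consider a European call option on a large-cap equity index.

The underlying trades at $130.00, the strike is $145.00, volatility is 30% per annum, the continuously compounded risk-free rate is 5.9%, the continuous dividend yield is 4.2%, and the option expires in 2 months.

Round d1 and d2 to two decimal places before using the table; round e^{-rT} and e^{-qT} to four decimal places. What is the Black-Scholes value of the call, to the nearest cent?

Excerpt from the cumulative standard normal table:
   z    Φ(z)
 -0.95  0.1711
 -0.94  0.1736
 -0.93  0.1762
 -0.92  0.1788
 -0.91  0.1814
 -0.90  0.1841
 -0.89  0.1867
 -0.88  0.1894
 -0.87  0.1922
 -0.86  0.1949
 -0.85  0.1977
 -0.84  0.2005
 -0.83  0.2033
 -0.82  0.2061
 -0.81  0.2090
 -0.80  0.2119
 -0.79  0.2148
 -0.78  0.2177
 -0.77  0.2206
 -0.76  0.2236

$1.68

σ√T = 0.3 × 0.4082 = 0.1225
ln(S/K) + (r − q + σ²/2)T = ln(130/145) + (0.059 − 0.042 + 0.3²/2)·0.1667 = -0.1092 + 0.0103 = -0.0989
d₁ = -0.0989 / 0.1225 = -0.8072 ≈ -0.81
d₂ = d₁ − σ√T = -0.8072 − 0.1225 = -0.9297 ≈ -0.93
exp(−qT) = exp(−0.042·0.1667) = 0.9930;  exp(−rT) = exp(−0.059·0.1667) = 0.9902
C = 130·0.9930·N(-0.81) − 145·0.9902·N(-0.93) = 130·0.9930·0.2090 − 145·0.9902·0.1762 = 26.9798 − 25.2986 = 1.6812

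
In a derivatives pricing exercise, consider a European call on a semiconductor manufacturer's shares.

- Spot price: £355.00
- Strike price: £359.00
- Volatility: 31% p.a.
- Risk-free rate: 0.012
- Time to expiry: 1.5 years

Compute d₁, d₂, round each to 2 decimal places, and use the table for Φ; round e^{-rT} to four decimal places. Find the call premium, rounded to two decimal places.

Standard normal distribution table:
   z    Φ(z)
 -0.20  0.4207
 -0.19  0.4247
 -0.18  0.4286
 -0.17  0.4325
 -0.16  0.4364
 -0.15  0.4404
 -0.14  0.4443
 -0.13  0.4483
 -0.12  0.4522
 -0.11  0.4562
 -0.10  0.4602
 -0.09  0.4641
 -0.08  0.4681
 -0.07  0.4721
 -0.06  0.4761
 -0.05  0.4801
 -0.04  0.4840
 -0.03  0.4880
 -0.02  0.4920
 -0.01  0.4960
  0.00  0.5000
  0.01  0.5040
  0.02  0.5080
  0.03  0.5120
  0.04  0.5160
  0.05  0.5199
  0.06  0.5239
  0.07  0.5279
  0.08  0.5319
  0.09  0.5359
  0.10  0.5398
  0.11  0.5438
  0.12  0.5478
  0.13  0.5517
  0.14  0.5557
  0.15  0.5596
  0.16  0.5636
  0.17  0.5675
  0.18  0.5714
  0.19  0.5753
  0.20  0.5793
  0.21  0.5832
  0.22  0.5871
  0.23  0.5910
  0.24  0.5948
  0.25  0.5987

σ√T = 0.31·√1.5 = 0.3797
d₁ = [ln(355/359) + (0.012 + ½·0.31²)·1.5] / (σ√T) = (-0.0112 + 0.0901) / 0.3797 = 0.2077 which rounds to 0.21
d₂ = 0.2077 − 0.3797 = -0.1719 which rounds to -0.17
exp(−rT) = exp(−0.012·1.5) = 0.9822
N(d₁) = N(0.21) = 0.5832;  N(d₂) = N(-0.17) = 0.4325
C = 355·0.5832 − 359·0.9822·0.4325 = 207.0360 − 152.5037 = 54.5323

£54.53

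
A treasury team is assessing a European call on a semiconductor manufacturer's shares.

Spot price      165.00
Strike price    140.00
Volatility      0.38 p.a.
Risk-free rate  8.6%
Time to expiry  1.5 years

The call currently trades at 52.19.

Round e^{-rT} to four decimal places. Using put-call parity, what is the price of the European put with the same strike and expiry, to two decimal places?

e^(−rT) = e^(−0.086·1.5) = 0.8790
Put-call parity: C − P = S − K·e^(−rT) = 165 − 140·0.8790 = 165 − 123.0600 = 41.9400
P = C − (C − P) = 52.19 − (41.9400) = 10.2500

10.25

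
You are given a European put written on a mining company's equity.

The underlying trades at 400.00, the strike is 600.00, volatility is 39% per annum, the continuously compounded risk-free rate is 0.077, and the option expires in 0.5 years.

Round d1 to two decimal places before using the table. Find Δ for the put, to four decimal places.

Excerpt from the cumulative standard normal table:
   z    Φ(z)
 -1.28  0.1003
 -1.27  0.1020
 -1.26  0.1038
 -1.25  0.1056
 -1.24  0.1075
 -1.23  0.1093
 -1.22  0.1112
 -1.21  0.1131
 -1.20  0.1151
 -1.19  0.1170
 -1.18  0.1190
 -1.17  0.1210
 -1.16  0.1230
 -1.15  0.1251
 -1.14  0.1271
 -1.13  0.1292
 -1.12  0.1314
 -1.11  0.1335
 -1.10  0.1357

-0.8830

σ√T = 0.39 × 0.7071 = 0.2758
d₁ = [ln(400/600) + (0.077 + 0.39²/2)·0.5] / 0.2758 = [-0.4055 + 0.0765] / 0.2758 = -1.1928 ⇒ -1.19
N(d₁) = N(-1.19) = 0.1170
Δ_put = N(d₁) − 1 = 0.1170 − 1 = -0.8830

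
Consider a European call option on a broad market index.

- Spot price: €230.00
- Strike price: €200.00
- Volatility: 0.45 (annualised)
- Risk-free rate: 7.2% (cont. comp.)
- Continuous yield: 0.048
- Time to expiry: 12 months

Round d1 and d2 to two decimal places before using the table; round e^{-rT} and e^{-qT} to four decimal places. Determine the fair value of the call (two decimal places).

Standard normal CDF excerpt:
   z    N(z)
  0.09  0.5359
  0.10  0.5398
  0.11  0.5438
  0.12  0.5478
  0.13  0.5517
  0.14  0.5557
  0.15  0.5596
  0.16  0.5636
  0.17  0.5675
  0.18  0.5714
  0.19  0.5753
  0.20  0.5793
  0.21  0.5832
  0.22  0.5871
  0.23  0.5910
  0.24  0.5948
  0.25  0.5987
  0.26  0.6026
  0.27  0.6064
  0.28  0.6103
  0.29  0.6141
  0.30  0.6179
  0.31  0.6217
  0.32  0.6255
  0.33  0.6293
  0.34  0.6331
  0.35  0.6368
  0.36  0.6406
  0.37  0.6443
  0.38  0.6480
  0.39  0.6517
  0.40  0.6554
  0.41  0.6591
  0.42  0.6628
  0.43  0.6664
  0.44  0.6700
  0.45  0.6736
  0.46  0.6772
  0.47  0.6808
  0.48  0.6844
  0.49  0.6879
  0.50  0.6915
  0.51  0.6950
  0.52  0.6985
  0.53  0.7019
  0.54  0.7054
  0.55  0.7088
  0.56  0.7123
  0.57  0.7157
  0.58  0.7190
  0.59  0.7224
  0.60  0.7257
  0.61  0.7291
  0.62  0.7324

€54.94

T = 1;  σ√T = 0.4500
d₁ = [ln(230/200) + (0.072 − 0.048 + 0.45²/2)·1] / 0.4500 = [0.1398 + 0.1253] / 0.4500 = 0.5889 ≈ 0.59
d₂ = d₁ − σ√T = 0.5889 − 0.4500 = 0.1389 ≈ 0.14
exp(−qT) = exp(−0.048·1) = 0.9531;  exp(−rT) = exp(−0.072·1) = 0.9305
N(d₁) = N(0.59) = 0.7224;  N(d₂) = N(0.14) = 0.5557
C = 230·0.9531·0.7224 − 200·0.9305·0.5557 = 158.3595 − 103.4158 = 54.9437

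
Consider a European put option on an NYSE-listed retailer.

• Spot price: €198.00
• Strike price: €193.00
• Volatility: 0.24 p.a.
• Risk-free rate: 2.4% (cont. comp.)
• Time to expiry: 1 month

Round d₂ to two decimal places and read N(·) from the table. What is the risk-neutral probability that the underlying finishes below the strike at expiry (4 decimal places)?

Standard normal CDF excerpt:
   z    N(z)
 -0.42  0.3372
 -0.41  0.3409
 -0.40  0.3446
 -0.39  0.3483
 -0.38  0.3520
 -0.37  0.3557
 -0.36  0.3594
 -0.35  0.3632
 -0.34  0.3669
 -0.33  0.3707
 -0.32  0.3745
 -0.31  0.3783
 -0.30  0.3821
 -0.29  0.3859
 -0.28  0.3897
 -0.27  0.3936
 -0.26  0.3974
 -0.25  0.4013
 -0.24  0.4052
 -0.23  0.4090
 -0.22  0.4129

σ√T = 0.24·√0.08333 = 0.0693
ln(S/K) + (r + σ²/2)T = ln(198/193) + (0.024 + 0.24²/2)·0.08333 = 0.0256 + 0.0044 = 0.0300
d₁ = 0.0300 / 0.0693 = 0.4327 which rounds to 0.43
d₂ = d₁ − σ√T = 0.4327 − 0.0693 = 0.3634 which rounds to 0.36
Pr(exercise) under Q = N(−d₂) = N(-0.36) = 0.3594

0.3594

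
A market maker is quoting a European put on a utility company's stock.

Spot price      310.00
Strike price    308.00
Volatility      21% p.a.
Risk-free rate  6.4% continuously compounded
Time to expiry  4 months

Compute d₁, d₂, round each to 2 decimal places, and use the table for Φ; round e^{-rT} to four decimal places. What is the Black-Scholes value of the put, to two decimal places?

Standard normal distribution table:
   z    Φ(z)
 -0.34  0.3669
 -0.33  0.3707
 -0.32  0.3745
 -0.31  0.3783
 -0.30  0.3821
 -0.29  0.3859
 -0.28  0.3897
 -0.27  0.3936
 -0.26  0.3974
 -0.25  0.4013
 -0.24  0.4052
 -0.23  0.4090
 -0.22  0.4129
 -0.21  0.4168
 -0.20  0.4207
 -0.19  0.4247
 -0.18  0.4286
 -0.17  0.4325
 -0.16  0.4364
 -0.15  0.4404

10.77

σ√T = 0.21·√0.3333 = 0.1212
ln(S/K) + (r + σ²/2)T = ln(310/308) + (0.064 + 0.21²/2)·0.3333 = 0.0065 + 0.0287 = 0.0352
d₁ = 0.0352 / 0.1212 = 0.2900 ≈ 0.29
d₂ = d₁ − σ√T = 0.2900 − 0.1212 = 0.1687 ≈ 0.17
exp(−rT) = exp(−0.064·0.3333) = 0.9789
P = 308·0.9789·N(-0.17) − 310·N(-0.29) = 308·0.9789·0.4325 − 310·0.3859 = 130.3993 − 119.6290 = 10.7703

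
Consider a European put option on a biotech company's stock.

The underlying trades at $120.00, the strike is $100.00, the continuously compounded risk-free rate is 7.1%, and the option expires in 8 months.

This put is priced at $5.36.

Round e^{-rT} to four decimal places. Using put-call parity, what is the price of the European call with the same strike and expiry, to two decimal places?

exp(−rT) = exp(−0.071·0.6667) = 0.9538
Put-call parity: C − P = S − K·e^(−rT) = 120 − 100·0.9538 = 120 − 95.3800 = 24.6200
C = P + (C − P) = 5.36 + (24.6200) = 29.9800

$29.98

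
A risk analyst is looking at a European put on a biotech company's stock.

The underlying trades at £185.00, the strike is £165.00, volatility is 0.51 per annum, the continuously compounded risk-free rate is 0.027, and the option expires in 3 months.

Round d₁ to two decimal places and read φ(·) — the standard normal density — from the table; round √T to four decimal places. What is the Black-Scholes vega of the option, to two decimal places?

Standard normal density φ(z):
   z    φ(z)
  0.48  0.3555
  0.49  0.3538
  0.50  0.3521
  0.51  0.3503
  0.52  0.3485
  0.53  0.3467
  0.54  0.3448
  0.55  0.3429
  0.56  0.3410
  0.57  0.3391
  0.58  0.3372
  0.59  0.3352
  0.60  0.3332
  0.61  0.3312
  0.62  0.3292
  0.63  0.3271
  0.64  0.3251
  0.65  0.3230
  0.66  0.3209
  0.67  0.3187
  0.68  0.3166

T = 0.25;  σ√T = 0.2550
d₁ = [ln(185/165) + (0.027 + ½·0.51²)·0.25] / (σ√T) = (0.1144 + 0.0393) / 0.2550 = 0.6026 ⇒ 0.60
√T = √0.25 = 0.5000
φ(d₁) = φ(0.60) = 0.3332
vega = S·φ(d₁)·√T = 185·0.3332·0.5000 = 30.8210
(Vega is the same for a European call and put with the same parameters.)

30.82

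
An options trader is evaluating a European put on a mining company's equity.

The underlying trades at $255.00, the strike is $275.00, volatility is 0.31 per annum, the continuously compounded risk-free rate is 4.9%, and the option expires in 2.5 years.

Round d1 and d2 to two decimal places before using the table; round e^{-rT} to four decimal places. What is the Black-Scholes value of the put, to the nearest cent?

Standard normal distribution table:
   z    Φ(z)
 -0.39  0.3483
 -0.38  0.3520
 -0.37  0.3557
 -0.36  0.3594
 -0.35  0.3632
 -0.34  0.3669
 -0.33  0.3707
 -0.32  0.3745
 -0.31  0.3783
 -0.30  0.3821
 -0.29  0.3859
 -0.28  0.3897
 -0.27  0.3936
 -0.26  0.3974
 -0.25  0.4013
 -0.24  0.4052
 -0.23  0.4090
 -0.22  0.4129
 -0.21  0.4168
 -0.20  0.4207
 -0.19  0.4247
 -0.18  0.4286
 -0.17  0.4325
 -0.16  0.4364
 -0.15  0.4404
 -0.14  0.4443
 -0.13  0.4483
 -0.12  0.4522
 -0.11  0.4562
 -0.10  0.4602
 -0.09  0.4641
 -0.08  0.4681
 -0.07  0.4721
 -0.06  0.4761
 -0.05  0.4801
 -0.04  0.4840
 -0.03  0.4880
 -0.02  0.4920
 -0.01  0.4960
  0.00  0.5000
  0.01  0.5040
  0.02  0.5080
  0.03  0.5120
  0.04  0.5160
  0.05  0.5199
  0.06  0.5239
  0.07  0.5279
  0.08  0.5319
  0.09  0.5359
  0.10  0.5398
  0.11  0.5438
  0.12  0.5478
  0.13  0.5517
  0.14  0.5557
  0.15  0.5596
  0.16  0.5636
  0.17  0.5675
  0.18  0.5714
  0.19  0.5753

σ√T = 0.31 × 1.5811 = 0.4902
d₁ = [ln(255/275) + (0.049 + 0.31²/2)·2.5] / 0.4902 = [-0.0755 + 0.2426] / 0.4902 = 0.3409 ≈ 0.34
d₂ = d₁ − σ√T = 0.3409 − 0.4902 = -0.1492 ≈ -0.15
e^(−rT) = e^(−0.049·2.5) = 0.8847
N(−d₂) = N(0.15) = 0.5596;  N(−d₁) = N(-0.34) = 0.3669
P = 275·0.8847·0.5596 − 255·0.3669 = 136.1465 − 93.5595 = 42.5870

$42.59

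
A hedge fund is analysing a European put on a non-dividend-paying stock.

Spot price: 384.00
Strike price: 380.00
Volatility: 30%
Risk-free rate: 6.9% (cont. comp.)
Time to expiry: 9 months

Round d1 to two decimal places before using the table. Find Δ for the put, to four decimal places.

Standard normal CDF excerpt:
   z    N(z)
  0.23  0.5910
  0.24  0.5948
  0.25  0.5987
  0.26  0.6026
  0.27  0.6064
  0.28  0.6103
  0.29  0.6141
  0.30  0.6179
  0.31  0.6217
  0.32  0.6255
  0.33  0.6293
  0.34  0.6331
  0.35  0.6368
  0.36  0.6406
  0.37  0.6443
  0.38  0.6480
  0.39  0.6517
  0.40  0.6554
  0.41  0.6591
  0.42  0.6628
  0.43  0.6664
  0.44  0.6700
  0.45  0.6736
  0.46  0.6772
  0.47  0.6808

-0.3557

σ√T = 0.3·√0.75 = 0.2598
d₁ = [ln(384/380) + (0.069 + 0.3²/2)·0.75] / 0.2598 = [0.0105 + 0.0855] / 0.2598 = 0.3694 which rounds to 0.37
N(d₁) = N(0.37) = 0.6443
Δ_put = N(d₁) − 1 = 0.6443 − 1 = -0.3557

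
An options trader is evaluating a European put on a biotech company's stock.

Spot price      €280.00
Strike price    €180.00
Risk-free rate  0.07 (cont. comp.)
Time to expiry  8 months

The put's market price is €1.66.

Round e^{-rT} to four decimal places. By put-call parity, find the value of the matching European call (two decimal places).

€109.87

exp(−rT) = exp(−0.07·0.6667) = 0.9544
Put-call parity: C − P = S − K·e^(−rT) = 280 − 180·0.9544 = 280 − 171.7920 = 108.2080
C = P + (C − P) = 1.66 + (108.2080) = 109.8680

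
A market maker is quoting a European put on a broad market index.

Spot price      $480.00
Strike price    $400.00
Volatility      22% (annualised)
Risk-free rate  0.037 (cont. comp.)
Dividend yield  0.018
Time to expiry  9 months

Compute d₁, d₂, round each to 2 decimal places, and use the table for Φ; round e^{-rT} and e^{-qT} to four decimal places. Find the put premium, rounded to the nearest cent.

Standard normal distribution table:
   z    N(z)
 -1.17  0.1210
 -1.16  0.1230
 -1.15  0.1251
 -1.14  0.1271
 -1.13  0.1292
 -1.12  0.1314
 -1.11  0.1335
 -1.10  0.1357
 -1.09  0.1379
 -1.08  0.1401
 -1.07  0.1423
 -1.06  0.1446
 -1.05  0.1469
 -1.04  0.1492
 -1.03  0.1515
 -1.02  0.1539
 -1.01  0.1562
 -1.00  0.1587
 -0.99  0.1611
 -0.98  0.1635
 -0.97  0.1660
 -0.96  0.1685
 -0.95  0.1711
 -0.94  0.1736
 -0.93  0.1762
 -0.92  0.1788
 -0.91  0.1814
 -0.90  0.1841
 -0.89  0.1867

$6.35

σ√T = 0.22 × 0.8660 = 0.1905
d₁ = [ln(480/400) + (0.037 − 0.018 + 0.22²/2)·0.75] / 0.1905 = [0.1823 + 0.0324] / 0.1905 = 1.1270 which rounds to 1.13
d₂ = d₁ − σ√T = 1.1270 − 0.1905 = 0.9365 which rounds to 0.94
e^(−qT) = e^(−0.018·0.75) = 0.9866;  e^(−rT) = e^(−0.037·0.75) = 0.9726
P = 400·0.9726·N(-0.94) − 480·0.9866·N(-1.13) = 400·0.9726·0.1736 − 480·0.9866·0.1292 = 67.5373 − 61.1850 = 6.3524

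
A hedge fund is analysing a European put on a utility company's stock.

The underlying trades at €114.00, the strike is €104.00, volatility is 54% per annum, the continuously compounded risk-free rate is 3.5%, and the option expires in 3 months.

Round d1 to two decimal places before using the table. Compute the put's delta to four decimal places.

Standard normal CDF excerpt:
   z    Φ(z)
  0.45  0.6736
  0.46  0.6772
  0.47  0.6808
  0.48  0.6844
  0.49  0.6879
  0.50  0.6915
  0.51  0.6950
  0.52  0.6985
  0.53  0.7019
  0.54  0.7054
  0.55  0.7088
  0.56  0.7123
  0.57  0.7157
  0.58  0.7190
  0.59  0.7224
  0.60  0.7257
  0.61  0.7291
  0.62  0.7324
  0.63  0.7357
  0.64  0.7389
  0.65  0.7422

-0.3050

σ√T = 0.54·√0.25 = 0.2700
ln(S/K) + (r + σ²/2)T = ln(114/104) + (0.035 + 0.54²/2)·0.25 = 0.0918 + 0.0452 = 0.1370
d₁ = 0.1370 / 0.2700 = 0.5074 → 0.51
N(d₁) = N(0.51) = 0.6950
Δ_put = N(d₁) − 1 = 0.6950 − 1 = -0.3050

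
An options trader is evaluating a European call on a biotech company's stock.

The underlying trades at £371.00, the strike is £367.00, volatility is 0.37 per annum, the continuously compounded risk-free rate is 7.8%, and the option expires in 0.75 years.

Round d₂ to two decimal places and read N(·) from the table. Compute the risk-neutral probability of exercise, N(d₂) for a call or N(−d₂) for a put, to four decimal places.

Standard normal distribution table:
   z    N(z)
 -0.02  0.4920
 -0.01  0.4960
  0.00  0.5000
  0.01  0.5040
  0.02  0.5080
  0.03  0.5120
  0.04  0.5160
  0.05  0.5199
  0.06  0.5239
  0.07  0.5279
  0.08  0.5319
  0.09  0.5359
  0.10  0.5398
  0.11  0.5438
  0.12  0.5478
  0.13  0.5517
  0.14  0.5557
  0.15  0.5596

0.5239

σ√T = 0.37 × 0.8660 = 0.3204
ln(S/K) + (r + σ²/2)T = ln(371/367) + (0.078 + 0.37²/2)·0.75 = 0.0108 + 0.1098 = 0.1207
d₁ = 0.1207 / 0.3204 = 0.3766 → 0.38
d₂ = d₁ − σ√T = 0.3766 − 0.3204 = 0.0562 → 0.06
Risk-neutral Pr[S_T > K] = N(d₂) = N(0.06) = 0.5239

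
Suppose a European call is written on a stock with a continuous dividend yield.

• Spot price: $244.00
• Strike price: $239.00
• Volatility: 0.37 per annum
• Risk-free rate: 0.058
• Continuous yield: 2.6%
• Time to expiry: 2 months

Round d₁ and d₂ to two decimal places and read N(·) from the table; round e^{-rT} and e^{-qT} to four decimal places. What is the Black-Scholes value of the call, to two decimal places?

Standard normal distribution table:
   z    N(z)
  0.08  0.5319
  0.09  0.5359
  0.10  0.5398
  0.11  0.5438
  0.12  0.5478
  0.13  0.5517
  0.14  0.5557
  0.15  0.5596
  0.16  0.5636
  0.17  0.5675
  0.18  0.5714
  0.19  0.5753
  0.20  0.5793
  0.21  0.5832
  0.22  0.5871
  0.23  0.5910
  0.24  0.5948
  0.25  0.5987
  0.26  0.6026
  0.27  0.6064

σ√T = 0.37·√0.1667 = 0.1511
d₁ = [ln(244/239) + (0.058 − 0.026 + 0.37²/2)·0.1667] / 0.1511 = [0.0207 + 0.0167] / 0.1511 = 0.2479 which rounds to 0.25
d₂ = d₁ − σ√T = 0.2479 − 0.1511 = 0.0969 which rounds to 0.10
exp(−qT) = exp(−0.026·0.1667) = 0.9957;  exp(−rT) = exp(−0.058·0.1667) = 0.9904
N(d₁) = N(0.25) = 0.5987;  N(d₂) = N(0.10) = 0.5398
C = 244·0.9957·0.5987 − 239·0.9904·0.5398 = 145.4546 − 127.7737 = 17.6810

$17.68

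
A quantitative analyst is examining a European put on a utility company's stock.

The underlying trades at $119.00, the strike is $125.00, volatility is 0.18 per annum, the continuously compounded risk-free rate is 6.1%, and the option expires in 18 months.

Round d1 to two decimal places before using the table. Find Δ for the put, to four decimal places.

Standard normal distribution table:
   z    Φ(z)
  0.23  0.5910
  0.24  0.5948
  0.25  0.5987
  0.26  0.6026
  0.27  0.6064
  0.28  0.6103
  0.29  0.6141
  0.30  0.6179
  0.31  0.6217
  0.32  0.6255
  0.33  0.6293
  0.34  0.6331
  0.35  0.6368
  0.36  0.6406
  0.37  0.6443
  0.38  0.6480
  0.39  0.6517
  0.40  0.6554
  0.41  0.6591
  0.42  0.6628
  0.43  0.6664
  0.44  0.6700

σ√T = 0.18·√1.5 = 0.2205
d₁ = [ln(119/125) + (0.061 + ½·0.18²)·1.5] / (σ√T) = (-0.0492 + 0.1158) / 0.2205 = 0.3021 → 0.30
N(d₁) = N(0.30) = 0.6179
Δ_put = N(d₁) − 1 = 0.6179 − 1 = -0.3821

-0.3821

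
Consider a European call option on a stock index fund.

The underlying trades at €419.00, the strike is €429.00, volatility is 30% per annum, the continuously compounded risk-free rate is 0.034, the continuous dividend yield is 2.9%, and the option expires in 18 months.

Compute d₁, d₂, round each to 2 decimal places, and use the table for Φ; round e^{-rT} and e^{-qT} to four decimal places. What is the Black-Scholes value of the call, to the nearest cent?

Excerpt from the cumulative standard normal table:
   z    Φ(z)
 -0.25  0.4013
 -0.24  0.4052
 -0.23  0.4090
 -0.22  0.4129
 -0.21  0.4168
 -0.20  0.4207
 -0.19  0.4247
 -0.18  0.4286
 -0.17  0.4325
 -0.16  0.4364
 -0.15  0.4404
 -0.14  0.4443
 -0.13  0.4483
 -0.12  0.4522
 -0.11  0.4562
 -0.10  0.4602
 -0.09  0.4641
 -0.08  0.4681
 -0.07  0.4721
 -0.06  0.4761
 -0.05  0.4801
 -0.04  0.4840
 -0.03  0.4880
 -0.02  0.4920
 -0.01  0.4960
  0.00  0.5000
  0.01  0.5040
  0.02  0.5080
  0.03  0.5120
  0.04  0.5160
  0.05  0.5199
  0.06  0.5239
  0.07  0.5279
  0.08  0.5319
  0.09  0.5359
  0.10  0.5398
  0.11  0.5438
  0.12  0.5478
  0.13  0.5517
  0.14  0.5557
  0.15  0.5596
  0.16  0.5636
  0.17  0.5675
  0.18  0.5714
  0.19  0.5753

€56.18

σ√T = 0.3·√1.5 = 0.3674
d₁ = [ln(419/429) + (0.034 − 0.029 + 0.3²/2)·1.5] / 0.3674 = [-0.0236 + 0.0750] / 0.3674 = 0.1399 ⇒ 0.14
d₂ = d₁ − σ√T = 0.1399 − 0.3674 = -0.2275 ⇒ -0.23
e^(−qT) = e^(−0.029·1.5) = 0.9574;  e^(−rT) = e^(−0.034·1.5) = 0.9503
C = 419·0.9574·N(0.14) − 429·0.9503·N(-0.23) = 419·0.9574·0.5557 − 429·0.9503·0.4090 = 222.9194 − 166.7406 = 56.1788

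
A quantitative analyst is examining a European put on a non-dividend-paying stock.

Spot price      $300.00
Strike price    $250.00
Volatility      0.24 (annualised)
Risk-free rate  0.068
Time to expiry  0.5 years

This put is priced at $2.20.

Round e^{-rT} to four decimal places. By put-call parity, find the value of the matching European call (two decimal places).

exp(−rT) = exp(−0.068·0.5) = 0.9666
Put-call parity: C − P = S − K·e^(−rT) = 300 − 250·0.9666 = 300 − 241.6500 = 58.3500
C = P + (C − P) = 2.20 + (58.3500) = 60.5500

$60.55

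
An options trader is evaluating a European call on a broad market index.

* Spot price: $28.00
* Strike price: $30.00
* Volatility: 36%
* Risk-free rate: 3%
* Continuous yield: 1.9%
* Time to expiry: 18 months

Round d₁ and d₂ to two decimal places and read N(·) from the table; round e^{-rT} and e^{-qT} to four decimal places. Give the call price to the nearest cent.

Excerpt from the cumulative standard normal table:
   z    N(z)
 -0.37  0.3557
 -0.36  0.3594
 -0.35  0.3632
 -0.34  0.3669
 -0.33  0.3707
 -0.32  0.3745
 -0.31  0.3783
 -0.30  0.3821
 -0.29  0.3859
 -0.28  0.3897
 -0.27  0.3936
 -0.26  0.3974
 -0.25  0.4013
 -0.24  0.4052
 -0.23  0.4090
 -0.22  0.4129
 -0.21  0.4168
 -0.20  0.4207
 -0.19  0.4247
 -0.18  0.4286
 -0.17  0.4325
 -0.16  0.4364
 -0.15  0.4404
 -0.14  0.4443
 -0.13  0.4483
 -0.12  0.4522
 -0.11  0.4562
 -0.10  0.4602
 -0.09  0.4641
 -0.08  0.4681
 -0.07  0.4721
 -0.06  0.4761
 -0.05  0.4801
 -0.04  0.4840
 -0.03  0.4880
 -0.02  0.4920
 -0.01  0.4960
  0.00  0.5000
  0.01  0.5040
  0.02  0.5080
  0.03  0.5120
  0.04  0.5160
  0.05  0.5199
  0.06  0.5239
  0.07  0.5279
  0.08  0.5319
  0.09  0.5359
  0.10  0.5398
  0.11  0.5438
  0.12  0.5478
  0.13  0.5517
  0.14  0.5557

σ√T = 0.36·√1.5 = 0.4409
d₁ = [ln(28/30) + (0.03 − 0.019 + 0.36²/2)·1.5] / 0.4409 = [-0.0690 + 0.1137] / 0.4409 = 0.1014 → 0.10
d₂ = d₁ − σ√T = 0.1014 − 0.4409 = -0.3395 → -0.34
e^(−qT) = e^(−0.019·1.5) = 0.9719;  e^(−rT) = e^(−0.03·1.5) = 0.9560
C = 28·0.9719·N(0.10) − 30·0.9560·N(-0.34) = 28·0.9719·0.5398 − 30·0.9560·0.3669 = 14.6897 − 10.5227 = 4.1670

$4.17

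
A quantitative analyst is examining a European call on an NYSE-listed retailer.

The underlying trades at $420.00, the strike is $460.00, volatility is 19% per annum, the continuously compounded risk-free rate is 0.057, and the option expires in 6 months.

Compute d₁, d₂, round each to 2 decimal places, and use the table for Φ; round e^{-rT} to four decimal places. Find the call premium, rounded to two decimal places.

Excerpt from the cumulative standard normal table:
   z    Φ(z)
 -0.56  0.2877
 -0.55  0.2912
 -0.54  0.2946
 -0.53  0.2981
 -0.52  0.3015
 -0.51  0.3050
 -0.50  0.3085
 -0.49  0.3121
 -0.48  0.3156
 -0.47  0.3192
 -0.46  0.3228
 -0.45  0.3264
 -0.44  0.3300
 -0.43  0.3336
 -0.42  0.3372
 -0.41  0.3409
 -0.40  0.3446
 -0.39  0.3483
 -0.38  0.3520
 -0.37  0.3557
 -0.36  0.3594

$11.46

σ√T = 0.19·√0.5 = 0.1344
d₁ = [ln(420/460) + (0.057 + 0.19²/2)·0.5] / 0.1344 = [-0.0910 + 0.0375] / 0.1344 = -0.3978 ≈ -0.40
d₂ = d₁ − σ√T = -0.3978 − 0.1344 = -0.5322 ≈ -0.53
exp(−rT) = exp(−0.057·0.5) = 0.9719
N(d₁) = N(-0.40) = 0.3446;  N(d₂) = N(-0.53) = 0.2981
C = 420·0.3446 − 460·0.9719·0.2981 = 144.7320 − 133.2728 = 11.4592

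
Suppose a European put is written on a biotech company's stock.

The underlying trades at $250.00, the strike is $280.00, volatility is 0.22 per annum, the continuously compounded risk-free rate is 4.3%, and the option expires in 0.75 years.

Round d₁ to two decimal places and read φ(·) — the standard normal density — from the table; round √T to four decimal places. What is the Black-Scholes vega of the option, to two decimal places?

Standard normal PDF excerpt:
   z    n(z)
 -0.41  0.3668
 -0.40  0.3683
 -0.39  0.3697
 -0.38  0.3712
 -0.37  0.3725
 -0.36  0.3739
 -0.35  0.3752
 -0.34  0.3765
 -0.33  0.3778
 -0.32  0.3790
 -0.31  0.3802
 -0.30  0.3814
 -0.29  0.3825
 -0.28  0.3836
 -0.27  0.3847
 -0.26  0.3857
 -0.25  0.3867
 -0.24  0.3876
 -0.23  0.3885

σ√T = 0.22·√0.75 = 0.1905
d₁ = [ln(250/280) + (0.043 + 0.22²/2)·0.75] / 0.1905 = [-0.1133 + 0.0504] / 0.1905 = -0.3303 → -0.33
√T = √0.75 = 0.8660
φ(d₁) = φ(-0.33) = 0.3778
vega = S·φ(d₁)·√T = 250·0.3778·0.8660 = 81.7937

81.79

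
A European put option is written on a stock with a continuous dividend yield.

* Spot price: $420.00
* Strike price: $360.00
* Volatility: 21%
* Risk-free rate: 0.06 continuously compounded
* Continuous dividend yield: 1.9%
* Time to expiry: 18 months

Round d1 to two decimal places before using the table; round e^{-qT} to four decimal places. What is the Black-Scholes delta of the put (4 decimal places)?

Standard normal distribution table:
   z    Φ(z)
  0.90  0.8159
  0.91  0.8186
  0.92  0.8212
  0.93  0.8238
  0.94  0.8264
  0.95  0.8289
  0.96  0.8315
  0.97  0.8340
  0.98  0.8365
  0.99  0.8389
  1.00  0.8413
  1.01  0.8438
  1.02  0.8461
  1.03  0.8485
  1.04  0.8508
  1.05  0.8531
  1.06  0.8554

σ√T = 0.21 × 1.2247 = 0.2572
ln(S/K) + (r − q + σ²/2)T = ln(420/360) + (0.06 − 0.019 + 0.21²/2)·1.5 = 0.1542 + 0.0946 = 0.2487
d₁ = 0.2487 / 0.2572 = 0.9671 ⇒ 0.97
N(d₁) = N(0.97) = 0.8340
Δ_put = exp(−qT)·(N(d₁) − 1) = 0.9719·(0.8340 − 1) = -0.1613

-0.1613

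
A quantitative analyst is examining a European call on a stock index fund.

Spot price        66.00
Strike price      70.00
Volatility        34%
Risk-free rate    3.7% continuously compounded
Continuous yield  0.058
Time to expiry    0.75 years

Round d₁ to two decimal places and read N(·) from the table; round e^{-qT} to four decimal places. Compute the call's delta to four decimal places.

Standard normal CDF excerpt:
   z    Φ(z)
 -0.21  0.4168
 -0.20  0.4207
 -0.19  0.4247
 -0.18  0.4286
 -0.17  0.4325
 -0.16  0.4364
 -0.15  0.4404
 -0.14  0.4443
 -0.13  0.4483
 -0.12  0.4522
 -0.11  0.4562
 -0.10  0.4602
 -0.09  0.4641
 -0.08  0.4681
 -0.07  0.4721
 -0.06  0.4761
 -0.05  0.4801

0.4368

σ√T = 0.34 × 0.8660 = 0.2944
ln(S/K) + (r − q + σ²/2)T = ln(66/70) + (0.037 − 0.058 + 0.34²/2)·0.75 = -0.0588 + 0.0276 = -0.0312
d₁ = -0.0312 / 0.2944 = -0.1061 → -0.11
N(d₁) = N(-0.11) = 0.4562
Δ_call = exp(−qT)·N(d₁) = 0.9574·0.4562 = 0.4368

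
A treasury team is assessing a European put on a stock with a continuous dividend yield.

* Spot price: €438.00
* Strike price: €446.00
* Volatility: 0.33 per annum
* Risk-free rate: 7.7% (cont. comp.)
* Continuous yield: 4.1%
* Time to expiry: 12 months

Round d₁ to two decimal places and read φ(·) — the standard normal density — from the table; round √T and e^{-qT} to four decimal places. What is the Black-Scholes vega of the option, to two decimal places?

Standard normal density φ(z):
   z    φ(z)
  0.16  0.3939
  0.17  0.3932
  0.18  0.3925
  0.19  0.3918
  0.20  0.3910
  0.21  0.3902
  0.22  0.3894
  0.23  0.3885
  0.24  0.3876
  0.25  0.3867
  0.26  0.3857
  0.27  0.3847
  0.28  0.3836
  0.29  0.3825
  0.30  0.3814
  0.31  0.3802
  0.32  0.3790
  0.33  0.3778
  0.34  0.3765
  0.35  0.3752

163.70

σ√T = 0.33·√1 = 0.3300
d₁ = [ln(438/446) + (0.077 − 0.041 + 0.33²/2)·1] / 0.3300 = [-0.0181 + 0.0905] / 0.3300 = 0.2192 → 0.22
√T = √1 = 1.0000
φ(d₁) = φ(0.22) = 0.3894
e^(−qT) = e^(−0.041·1) = 0.9598
vega = S·e^(−qT)·φ(d₁)·√T = 438·0.9598·0.3894·1.0000 = 163.7008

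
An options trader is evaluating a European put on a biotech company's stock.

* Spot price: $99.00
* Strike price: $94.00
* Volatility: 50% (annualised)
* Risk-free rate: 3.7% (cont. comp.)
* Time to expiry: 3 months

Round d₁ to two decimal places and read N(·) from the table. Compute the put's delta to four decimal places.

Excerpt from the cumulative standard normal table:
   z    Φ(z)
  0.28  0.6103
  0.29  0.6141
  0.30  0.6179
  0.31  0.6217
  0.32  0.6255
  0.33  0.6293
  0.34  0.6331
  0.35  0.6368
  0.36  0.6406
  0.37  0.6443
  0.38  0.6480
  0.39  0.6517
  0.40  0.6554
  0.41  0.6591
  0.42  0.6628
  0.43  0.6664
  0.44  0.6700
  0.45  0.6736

T = 0.25;  σ√T = 0.2500
d₁ = [ln(99/94) + (0.037 + ½·0.5²)·0.25] / (σ√T) = (0.0518 + 0.0405) / 0.2500 = 0.3693 ≈ 0.37
N(d₁) = N(0.37) = 0.6443
Δ_put = N(d₁) − 1 = 0.6443 − 1 = -0.3557

-0.3557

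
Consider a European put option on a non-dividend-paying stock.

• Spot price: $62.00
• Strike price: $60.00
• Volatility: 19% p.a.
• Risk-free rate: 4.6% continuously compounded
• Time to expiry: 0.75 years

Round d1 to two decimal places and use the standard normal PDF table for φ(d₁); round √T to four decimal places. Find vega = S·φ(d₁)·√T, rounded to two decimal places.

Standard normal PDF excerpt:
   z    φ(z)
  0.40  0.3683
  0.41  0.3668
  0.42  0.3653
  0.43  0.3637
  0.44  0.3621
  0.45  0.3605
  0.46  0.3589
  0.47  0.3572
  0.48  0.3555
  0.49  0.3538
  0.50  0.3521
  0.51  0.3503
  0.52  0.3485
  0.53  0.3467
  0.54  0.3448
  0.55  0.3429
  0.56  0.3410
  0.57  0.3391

19.00

T = 0.75;  σ√T = 0.1645
ln(S/K) + (r + σ²/2)T = ln(62/60) + (0.046 + 0.19²/2)·0.75 = 0.0328 + 0.0480 = 0.0808
d₁ = 0.0808 / 0.1645 = 0.4912 ⇒ 0.49
√T = √0.75 = 0.8660
φ(d₁) = φ(0.49) = 0.3538
vega = S·φ(d₁)·√T = 62·0.3538·0.8660 = 18.9962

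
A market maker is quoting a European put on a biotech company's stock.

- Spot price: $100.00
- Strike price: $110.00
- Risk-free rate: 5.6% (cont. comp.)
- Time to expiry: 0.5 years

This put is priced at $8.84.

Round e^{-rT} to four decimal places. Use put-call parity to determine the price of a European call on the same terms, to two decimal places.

exp(−rT) = exp(−0.056·0.5) = 0.9724
Put-call parity: C − P = S − K·e^(−rT) = 100 − 110·0.9724 = 100 − 106.9640 = -6.9640
C = P + (C − P) = 8.84 + (-6.9640) = 1.8760

$1.88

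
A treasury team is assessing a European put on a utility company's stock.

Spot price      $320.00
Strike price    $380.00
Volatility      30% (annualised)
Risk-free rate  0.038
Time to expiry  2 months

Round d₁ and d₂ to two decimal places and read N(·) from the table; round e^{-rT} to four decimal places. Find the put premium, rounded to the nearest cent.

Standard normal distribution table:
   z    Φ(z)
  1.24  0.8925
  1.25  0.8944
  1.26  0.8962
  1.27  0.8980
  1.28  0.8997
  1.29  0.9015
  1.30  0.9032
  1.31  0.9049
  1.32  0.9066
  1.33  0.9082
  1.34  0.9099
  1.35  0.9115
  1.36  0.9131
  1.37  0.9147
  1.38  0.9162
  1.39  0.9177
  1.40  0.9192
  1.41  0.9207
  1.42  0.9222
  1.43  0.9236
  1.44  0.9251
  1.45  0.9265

σ√T = 0.3·√0.1667 = 0.1225
ln(S/K) + (r + σ²/2)T = ln(320/380) + (0.038 + 0.3²/2)·0.1667 = -0.1719 + 0.0138 = -0.1580
d₁ = -0.1580 / 0.1225 = -1.2902 → -1.29
d₂ = d₁ − σ√T = -1.2902 − 0.1225 = -1.4127 → -1.41
e^(−rT) = e^(−0.038·0.1667) = 0.9937
P = 380·0.9937·N(1.41) − 320·N(1.29) = 380·0.9937·0.9207 − 320·0.9015 = 347.6618 − 288.4800 = 59.1818

$59.18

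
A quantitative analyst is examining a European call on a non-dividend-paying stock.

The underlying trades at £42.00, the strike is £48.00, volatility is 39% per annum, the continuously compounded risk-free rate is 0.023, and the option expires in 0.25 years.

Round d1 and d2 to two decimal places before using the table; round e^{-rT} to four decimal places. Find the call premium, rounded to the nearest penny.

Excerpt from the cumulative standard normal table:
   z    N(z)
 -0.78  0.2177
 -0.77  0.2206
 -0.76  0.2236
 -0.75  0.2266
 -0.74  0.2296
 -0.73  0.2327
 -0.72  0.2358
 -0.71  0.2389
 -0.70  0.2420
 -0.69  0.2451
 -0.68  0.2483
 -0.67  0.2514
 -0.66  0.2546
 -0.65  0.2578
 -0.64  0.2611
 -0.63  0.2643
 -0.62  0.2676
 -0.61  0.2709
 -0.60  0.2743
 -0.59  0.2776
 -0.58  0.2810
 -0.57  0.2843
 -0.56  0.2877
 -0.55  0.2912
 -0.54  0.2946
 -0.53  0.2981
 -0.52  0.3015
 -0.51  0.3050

σ√T = 0.39 × 0.5000 = 0.1950
ln(S/K) + (r + σ²/2)T = ln(42/48) + (0.023 + 0.39²/2)·0.25 = -0.1335 + 0.0248 = -0.1088
d₁ = -0.1088 / 0.1950 = -0.5578 → -0.56
d₂ = d₁ − σ√T = -0.5578 − 0.1950 = -0.7528 → -0.75
exp(−rT) = exp(−0.023·0.25) = 0.9943
N(d₁) = N(-0.56) = 0.2877;  N(d₂) = N(-0.75) = 0.2266
C = 42·0.2877 − 48·0.9943·0.2266 = 12.0834 − 10.8148 = 1.2686

£1.27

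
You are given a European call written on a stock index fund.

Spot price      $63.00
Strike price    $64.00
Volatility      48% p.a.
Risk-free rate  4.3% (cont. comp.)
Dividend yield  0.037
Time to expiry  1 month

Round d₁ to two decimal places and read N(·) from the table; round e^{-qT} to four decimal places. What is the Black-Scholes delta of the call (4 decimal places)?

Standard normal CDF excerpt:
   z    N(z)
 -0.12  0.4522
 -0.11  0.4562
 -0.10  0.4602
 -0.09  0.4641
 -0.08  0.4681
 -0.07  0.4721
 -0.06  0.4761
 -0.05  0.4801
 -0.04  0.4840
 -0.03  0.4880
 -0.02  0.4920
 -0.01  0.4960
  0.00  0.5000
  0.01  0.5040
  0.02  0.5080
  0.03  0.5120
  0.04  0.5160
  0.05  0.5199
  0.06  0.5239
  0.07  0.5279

0.4825

T = 0.08333;  σ√T = 0.1386
d₁ = [ln(63/64) + (0.043 − 0.037 + ½·0.48²)·0.08333] / (σ√T) = (-0.0157 + 0.0101) / 0.1386 = -0.0408 ⇒ -0.04
N(d₁) = N(-0.04) = 0.4840
Δ_call = exp(−qT)·N(d₁) = 0.9969·0.4840 = 0.4825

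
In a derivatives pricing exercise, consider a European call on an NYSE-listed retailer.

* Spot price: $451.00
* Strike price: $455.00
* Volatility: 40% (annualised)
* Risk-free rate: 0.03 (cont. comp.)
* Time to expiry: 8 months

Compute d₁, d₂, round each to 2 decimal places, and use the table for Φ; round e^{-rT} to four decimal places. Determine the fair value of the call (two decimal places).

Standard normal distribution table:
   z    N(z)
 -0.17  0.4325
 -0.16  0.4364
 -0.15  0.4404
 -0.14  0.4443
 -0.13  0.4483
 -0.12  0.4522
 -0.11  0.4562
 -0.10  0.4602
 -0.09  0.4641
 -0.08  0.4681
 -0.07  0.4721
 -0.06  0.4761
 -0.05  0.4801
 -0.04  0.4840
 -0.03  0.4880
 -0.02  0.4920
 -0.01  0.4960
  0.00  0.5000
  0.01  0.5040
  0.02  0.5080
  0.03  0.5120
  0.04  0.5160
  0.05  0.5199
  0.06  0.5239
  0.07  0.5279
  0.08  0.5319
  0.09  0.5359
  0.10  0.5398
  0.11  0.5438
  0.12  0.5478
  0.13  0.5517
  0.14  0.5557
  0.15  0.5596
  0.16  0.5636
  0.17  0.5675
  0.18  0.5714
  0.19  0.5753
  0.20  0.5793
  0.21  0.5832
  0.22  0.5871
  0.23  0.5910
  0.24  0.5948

σ√T = 0.4 × 0.8165 = 0.3266
d₁ = [ln(451/455) + (0.03 + ½·0.4²)·0.6667] / (σ√T) = (-0.0088 + 0.0733) / 0.3266 = 0.1975 which rounds to 0.20
d₂ = 0.1975 − 0.3266 = -0.1291 which rounds to -0.13
exp(−rT) = exp(−0.03·0.6667) = 0.9802
N(d₁) = N(0.20) = 0.5793;  N(d₂) = N(-0.13) = 0.4483
C = 451·0.5793 − 455·0.9802·0.4483 = 261.2643 − 199.9378 = 61.3265

$61.33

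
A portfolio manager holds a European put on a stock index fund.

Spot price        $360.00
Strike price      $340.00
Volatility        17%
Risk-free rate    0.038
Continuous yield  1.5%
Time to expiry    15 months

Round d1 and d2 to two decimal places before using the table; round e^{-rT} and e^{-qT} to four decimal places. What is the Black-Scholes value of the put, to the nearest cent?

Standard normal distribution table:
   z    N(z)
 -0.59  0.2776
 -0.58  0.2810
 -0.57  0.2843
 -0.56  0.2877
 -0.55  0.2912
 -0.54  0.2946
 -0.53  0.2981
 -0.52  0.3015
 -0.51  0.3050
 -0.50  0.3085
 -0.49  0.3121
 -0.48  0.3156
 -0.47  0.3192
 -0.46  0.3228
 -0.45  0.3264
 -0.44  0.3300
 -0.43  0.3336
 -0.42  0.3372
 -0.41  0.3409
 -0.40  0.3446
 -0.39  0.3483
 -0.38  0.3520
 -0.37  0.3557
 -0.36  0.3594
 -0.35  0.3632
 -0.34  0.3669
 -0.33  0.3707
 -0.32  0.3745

$13.64

σ√T = 0.17·√1.25 = 0.1901
d₁ = [ln(360/340) + (0.038 − 0.015 + 0.17²/2)·1.25] / 0.1901 = [0.0572 + 0.0468] / 0.1901 = 0.5470 which rounds to 0.55
d₂ = d₁ − σ√T = 0.5470 − 0.1901 = 0.3570 which rounds to 0.36
exp(−qT) = exp(−0.015·1.25) = 0.9814;  exp(−rT) = exp(−0.038·1.25) = 0.9536
N(−d₂) = N(-0.36) = 0.3594;  N(−d₁) = N(-0.55) = 0.2912
P = 340·0.9536·0.3594 − 360·0.9814·0.2912 = 116.5261 − 102.8821 = 13.6440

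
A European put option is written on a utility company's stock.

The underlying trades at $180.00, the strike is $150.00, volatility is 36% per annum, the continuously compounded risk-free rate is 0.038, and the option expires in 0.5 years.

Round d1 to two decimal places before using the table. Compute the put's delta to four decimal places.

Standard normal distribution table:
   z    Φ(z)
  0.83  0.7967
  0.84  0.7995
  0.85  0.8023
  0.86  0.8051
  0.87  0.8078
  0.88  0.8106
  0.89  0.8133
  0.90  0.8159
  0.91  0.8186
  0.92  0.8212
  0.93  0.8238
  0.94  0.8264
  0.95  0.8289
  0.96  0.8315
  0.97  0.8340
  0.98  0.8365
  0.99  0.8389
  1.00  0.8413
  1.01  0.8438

T = 0.5;  σ√T = 0.2546
d₁ = [ln(180/150) + (0.038 + 0.36²/2)·0.5] / 0.2546 = [0.1823 + 0.0514] / 0.2546 = 0.9181 ≈ 0.92
N(d₁) = N(0.92) = 0.8212
Δ_put = N(d₁) − 1 = 0.8212 − 1 = -0.1788

-0.1788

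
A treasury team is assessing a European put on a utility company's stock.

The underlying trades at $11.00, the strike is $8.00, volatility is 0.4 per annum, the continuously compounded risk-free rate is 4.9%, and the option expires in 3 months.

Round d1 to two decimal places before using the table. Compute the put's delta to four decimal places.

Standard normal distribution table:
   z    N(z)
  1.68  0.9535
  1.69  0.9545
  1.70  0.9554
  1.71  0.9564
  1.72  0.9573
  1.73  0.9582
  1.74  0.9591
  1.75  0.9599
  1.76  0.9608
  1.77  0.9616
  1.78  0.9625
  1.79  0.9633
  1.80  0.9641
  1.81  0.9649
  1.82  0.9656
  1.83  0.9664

-0.0401

T = 0.25;  σ√T = 0.2000
d₁ = [ln(11/8) + (0.049 + 0.4²/2)·0.25] / 0.2000 = [0.3185 + 0.0323] / 0.2000 = 1.7535 → 1.75
N(d₁) = N(1.75) = 0.9599
Δ_put = N(d₁) − 1 = 0.9599 − 1 = -0.0401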